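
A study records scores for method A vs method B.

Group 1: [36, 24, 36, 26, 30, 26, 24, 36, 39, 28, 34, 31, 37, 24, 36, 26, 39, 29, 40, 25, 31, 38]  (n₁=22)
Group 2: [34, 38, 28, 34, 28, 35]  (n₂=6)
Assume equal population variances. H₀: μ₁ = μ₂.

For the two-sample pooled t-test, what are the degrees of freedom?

df = n₁ + n₂ − 2 = 22 + 6 − 2 = 26

degrees of freedom = 26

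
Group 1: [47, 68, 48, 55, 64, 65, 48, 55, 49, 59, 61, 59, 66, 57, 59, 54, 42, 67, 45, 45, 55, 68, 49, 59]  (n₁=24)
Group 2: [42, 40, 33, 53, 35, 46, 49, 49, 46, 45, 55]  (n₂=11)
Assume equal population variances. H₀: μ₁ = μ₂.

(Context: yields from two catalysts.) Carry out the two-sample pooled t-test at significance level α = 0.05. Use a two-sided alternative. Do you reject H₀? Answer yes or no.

x̄₁=56.000, s₁=7.989, n₁=24
x̄₂=44.818, s₂=6.897, n₂=11
s_p² = [23·7.989² + 10·6.897²]/33 = 58.8981
SE = √(s_p²·(1/24+1/11)) = 2.7944
t = (56.000−44.818)/2.7944 = 4.0016
df = 33
p-value (two-sided) = 0.00033
At α=0.05: p < α → reject H₀

reject H₀: yes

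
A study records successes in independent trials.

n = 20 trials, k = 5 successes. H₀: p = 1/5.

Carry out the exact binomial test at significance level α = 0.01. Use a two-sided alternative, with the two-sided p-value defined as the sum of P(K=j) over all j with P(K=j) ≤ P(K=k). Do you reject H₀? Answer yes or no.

Exact binomial: n=20, k=5, p₀=1/5=0.2000
P(X=j) = C(n,j)·p₀^j·(1−p₀)^(n−j); p = Σ P(X=j) over j with P(X=j) ≤ P(X=5)
p-value (two-sided) = 0.57644
At α=0.01: p ≥ α → fail to reject H₀

reject H₀: no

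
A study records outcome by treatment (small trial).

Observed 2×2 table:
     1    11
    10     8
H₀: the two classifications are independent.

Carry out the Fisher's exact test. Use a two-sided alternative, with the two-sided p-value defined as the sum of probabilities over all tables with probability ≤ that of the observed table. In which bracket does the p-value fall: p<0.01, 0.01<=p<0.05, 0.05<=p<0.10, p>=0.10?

p-value bracket: 0.01<=p<0.05

Margins: r₁=12, r₂=18, c₁=11, c₂=19, n=30
p_obs = C(12,1)·C(18,10)/C(30,11); sum pmf over tables with pmf ≤ p_obs
p-value (two-sided) = 0.01823
→ bracket: 0.01<=p<0.05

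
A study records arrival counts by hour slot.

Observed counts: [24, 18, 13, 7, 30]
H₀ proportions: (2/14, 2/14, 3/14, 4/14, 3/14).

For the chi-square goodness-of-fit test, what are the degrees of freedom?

df = k − 1 = 5 − 1 = 4

degrees of freedom = 4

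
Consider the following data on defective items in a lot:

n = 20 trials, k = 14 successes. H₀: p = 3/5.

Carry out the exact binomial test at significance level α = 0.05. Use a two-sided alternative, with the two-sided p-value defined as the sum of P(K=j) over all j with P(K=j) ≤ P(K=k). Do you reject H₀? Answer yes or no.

Exact binomial: n=20, k=14, p₀=3/5=0.6000
P(X=j) = C(n,j)·p₀^j·(1−p₀)^(n−j); p = Σ P(X=j) over j with P(X=j) ≤ P(X=14)
p-value (two-sided) = 0.49467
At α=0.05: p ≥ α → fail to reject H₀

reject H₀: no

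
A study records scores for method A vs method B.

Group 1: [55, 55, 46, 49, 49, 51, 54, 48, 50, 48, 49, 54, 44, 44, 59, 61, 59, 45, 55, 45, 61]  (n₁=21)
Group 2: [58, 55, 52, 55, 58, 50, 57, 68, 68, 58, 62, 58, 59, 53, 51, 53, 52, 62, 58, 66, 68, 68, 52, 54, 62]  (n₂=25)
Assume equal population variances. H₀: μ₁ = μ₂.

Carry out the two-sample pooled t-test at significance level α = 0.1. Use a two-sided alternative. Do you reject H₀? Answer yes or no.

x̄₁=51.476, s₁=5.546, n₁=21
x̄₂=58.280, s₂=5.835, n₂=25
s_p² = [20·5.546² + 24·5.835²]/44 = 32.5518
SE = √(s_p²·(1/21+1/25)) = 1.6888
t = (51.476−58.280)/1.6888 = -4.0287
df = 44
p-value (two-sided) = 0.00022
At α=0.1: p < α → reject H₀

reject H₀: yes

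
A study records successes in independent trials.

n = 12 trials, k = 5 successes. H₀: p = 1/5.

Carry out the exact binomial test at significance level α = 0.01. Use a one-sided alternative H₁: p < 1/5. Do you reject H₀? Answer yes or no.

Exact binomial: n=12, k=5, p₀=1/5=0.2000
P(X≤5) from Σ C(n,i)·p₀^i·(1−p₀)^(n−i)
p-value (one-sided, H₁ less) = 0.98059
At α=0.01: p ≥ α → fail to reject H₀

reject H₀: no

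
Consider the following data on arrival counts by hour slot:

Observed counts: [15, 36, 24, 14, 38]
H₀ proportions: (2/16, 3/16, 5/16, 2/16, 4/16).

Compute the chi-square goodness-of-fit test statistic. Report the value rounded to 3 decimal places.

test statistic = 13.939

n = 127; E_i = n·p_i = [15.88, 23.81, 39.69, 15.88, 31.75]
χ² = (15−15.88)²/15.88 + (36−23.81)²/23.81 + (24−39.69)²/39.69 + (14−15.88)²/15.88 + (38−31.75)²/31.75 = 13.9386
df = 4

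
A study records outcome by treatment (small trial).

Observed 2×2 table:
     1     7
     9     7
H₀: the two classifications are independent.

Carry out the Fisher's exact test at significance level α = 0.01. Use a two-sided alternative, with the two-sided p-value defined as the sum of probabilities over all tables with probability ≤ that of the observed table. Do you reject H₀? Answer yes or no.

Margins: r₁=8, r₂=16, c₁=10, c₂=14, n=24
p_obs = C(8,1)·C(16,9)/C(24,10); sum pmf over tables with pmf ≤ p_obs
p-value (two-sided) = 0.07908
At α=0.01: p ≥ α → fail to reject H₀

reject H₀: no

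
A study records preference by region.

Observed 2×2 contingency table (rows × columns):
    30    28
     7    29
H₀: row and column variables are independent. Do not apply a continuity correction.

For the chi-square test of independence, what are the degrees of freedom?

degrees of freedom = 1

df = (r−1)(c−1) = (2−1)·(2−1) = 1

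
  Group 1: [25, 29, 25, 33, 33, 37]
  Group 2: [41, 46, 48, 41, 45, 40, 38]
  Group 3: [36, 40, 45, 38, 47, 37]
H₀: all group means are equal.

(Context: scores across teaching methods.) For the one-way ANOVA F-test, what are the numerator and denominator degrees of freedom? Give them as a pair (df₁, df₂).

k = 3 groups, N = 19 total
df = (k−1, N−k) = (3−1, 19−3) = (2, 16)

degrees of freedom = [2, 16]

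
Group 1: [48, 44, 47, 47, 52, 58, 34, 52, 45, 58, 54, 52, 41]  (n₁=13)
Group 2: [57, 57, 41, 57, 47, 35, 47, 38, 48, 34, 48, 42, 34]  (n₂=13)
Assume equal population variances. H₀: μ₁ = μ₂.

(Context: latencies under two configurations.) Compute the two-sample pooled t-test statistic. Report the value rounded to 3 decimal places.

x̄₁=48.615, s₁=6.777, n₁=13
x̄₂=45.000, s₂=8.534, n₂=13
s_p² = [12·6.777² + 12·8.534²]/24 = 59.3782
SE = √(s_p²·(1/13+1/13)) = 3.0224
t = (48.615−45.000)/3.0224 = 1.1962
df = 24

test statistic = 1.196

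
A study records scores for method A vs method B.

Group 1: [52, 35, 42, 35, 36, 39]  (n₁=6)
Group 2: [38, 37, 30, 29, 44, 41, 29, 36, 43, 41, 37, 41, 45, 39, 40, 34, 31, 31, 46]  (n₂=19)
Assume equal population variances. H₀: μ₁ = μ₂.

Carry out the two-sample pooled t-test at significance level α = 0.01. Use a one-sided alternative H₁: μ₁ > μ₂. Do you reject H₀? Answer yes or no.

x̄₁=39.833, s₁=6.555, n₁=6
x̄₂=37.474, s₂=5.511, n₂=19
s_p² = [5·6.555² + 18·5.511²]/23 = 33.1117
SE = √(s_p²·(1/6+1/19)) = 2.6947
t = (39.833−37.474)/2.6947 = 0.8757
df = 23
p-value (one-sided, H₁ greater) = 0.19513
At α=0.01: p ≥ α → fail to reject H₀

reject H₀: no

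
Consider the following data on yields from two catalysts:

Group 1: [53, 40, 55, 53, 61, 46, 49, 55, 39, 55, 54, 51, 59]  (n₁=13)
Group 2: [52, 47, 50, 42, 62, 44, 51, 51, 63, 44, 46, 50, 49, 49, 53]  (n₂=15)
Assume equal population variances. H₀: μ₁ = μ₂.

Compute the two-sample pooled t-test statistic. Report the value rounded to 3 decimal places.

test statistic = 0.567

x̄₁=51.538, s₁=6.578, n₁=13
x̄₂=50.200, s₂=5.918, n₂=15
s_p² = [12·6.578² + 14·5.918²]/26 = 38.8320
SE = √(s_p²·(1/13+1/15)) = 2.3613
t = (51.538−50.200)/2.3613 = 0.5668
df = 26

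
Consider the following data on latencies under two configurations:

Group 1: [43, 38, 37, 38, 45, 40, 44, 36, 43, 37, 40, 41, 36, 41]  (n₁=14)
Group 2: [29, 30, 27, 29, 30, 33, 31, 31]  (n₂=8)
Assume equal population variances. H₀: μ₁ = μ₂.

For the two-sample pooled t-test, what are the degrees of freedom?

degrees of freedom = 20

df = n₁ + n₂ − 2 = 14 + 8 − 2 = 20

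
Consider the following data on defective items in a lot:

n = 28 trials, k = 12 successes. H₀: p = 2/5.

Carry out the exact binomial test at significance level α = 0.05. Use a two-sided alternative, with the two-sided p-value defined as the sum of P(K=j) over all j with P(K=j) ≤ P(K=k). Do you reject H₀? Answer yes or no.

reject H₀: no

Exact binomial: n=28, k=12, p₀=2/5=0.4000
P(X=j) = C(n,j)·p₀^j·(1−p₀)^(n−j); p = Σ P(X=j) over j with P(X=j) ≤ P(X=12)
p-value (two-sided) = 0.84754
At α=0.05: p ≥ α → fail to reject H₀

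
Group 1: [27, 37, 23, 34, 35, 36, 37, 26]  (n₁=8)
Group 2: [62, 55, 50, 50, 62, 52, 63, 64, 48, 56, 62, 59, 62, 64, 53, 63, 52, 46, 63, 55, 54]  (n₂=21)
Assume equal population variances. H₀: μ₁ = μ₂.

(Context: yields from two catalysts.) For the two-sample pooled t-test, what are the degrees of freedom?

df = n₁ + n₂ − 2 = 8 + 21 − 2 = 27

degrees of freedom = 27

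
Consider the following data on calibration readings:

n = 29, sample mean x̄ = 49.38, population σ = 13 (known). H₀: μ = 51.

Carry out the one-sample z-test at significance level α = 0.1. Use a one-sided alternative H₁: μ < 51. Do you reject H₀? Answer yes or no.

SE = σ/√n = 13/√29 = 2.4140
z = (x̄−μ₀)/SE = (49.38−51)/2.4140 = -0.6711
p-value (one-sided, H₁ less) = 0.25109
At α=0.1: p ≥ α → fail to reject H₀

reject H₀: no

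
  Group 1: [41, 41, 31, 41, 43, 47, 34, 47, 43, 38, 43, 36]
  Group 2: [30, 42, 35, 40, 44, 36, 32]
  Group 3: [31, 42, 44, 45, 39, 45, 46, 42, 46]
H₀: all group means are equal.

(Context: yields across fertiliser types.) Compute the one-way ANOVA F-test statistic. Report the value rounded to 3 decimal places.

Group means [40.42, 37.00, 42.22], grand mean 40.143
SSB = Σnᵢ(x̄ᵢ−x̄)² = 108.956; SSW = ΣΣ(x−x̄ᵢ)² = 608.472
MSB = 108.956/2 = 54.4782; MSW = 608.472/25 = 24.3389
F = MSB/MSW = 2.2383
df = (2, 25)

test statistic = 2.238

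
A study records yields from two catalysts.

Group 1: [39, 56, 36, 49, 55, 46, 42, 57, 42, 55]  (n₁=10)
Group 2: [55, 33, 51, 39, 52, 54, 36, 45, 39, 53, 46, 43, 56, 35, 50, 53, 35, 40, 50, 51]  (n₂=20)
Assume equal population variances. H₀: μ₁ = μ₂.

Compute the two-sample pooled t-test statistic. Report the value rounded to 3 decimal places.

x̄₁=47.700, s₁=7.775, n₁=10
x̄₂=45.800, s₂=7.661, n₂=20
s_p² = [9·7.775² + 19·7.661²]/28 = 59.2607
SE = √(s_p²·(1/10+1/20)) = 2.9815
t = (47.700−45.800)/2.9815 = 0.6373
df = 28

test statistic = 0.637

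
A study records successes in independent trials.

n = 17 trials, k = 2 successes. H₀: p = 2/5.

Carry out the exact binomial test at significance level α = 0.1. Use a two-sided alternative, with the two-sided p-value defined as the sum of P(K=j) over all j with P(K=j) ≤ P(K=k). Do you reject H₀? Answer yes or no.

reject H₀: yes

Exact binomial: n=17, k=2, p₀=2/5=0.4000
P(X=j) = C(n,j)·p₀^j·(1−p₀)^(n−j); p = Σ P(X=j) over j with P(X=j) ≤ P(X=2)
p-value (two-sided) = 0.02291
At α=0.1: p < α → reject H₀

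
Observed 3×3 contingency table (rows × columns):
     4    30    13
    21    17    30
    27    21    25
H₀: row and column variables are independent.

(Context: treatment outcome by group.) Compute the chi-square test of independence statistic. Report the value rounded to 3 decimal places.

Row totals [47, 68, 73], col totals [52, 68, 68], n=188
χ² = (4−13.00)²/13.00 + (30−17.00)²/17.00 + (13−17.00)²/17.00 + (21−18.81)²/18.81 + (17−24.60)²/24.60 + (30−24.60)²/24.60 + (27−20.19)²/20.19 + (21−26.40)²/26.40 + (25−26.40)²/26.40 = 24.3783
df = 4

test statistic = 24.378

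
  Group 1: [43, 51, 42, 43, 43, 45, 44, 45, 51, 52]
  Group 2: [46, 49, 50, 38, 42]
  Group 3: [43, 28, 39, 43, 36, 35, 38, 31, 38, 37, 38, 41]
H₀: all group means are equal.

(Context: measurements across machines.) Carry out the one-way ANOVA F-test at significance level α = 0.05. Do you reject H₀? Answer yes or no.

Group means [45.90, 45.00, 37.25], grand mean 41.889
SSB = Σnᵢ(x̄ᵢ−x̄)² = 467.517; SSW = ΣΣ(x−x̄ᵢ)² = 451.150
MSB = 467.517/2 = 233.7583; MSW = 451.150/24 = 18.7979
F = MSB/MSW = 12.4353
df = (2, 24)
p-value (upper-tail) = 0.00020
At α=0.05: p < α → reject H₀

reject H₀: yes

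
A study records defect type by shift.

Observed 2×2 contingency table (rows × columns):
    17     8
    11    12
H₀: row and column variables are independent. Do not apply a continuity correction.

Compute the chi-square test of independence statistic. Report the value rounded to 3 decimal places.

test statistic = 2.006

Row totals [25, 23], col totals [28, 20], n=48
χ² = (17−14.58)²/14.58 + (8−10.42)²/10.42 + (11−13.42)²/13.42 + (12−9.58)²/9.58 = 2.0059
df = 1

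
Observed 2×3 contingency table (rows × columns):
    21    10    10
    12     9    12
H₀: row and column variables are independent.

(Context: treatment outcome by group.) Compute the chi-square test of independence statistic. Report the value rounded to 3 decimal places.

test statistic = 1.846

Row totals [41, 33], col totals [33, 19, 22], n=74
χ² = (21−18.28)²/18.28 + (10−10.53)²/10.53 + (10−12.19)²/12.19 + (12−14.72)²/14.72 + (9−8.47)²/8.47 + (12−9.81)²/9.81 = 1.8457
df = 2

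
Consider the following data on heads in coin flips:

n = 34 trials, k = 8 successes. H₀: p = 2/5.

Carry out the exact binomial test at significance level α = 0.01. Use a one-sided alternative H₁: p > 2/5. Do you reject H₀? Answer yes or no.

reject H₀: no

Exact binomial: n=34, k=8, p₀=2/5=0.4000
P(X≥8) from Σ C(n,i)·p₀^i·(1−p₀)^(n−i)
p-value (one-sided, H₁ greater) = 0.98623
At α=0.01: p ≥ α → fail to reject H₀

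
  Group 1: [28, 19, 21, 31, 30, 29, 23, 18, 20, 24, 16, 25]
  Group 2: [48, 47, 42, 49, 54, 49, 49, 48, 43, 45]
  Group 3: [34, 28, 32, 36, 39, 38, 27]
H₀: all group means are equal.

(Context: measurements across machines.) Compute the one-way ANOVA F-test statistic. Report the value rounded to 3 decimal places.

test statistic = 77.730

Group means [23.67, 47.40, 33.43], grand mean 34.207
SSB = Σnᵢ(x̄ᵢ−x̄)² = 3077.978; SSW = ΣΣ(x−x̄ᵢ)² = 514.781
MSB = 3077.978/2 = 1538.9888; MSW = 514.781/26 = 19.7993
F = MSB/MSW = 77.7296
df = (2, 26)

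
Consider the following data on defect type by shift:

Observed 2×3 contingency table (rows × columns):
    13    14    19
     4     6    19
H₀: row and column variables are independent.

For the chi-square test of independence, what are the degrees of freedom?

degrees of freedom = 2

df = (r−1)(c−1) = (2−1)·(3−1) = 2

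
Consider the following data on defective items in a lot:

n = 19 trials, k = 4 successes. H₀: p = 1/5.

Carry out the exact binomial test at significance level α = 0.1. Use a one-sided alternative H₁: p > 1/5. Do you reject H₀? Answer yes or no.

Exact binomial: n=19, k=4, p₀=1/5=0.2000
P(X≥4) from Σ C(n,i)·p₀^i·(1−p₀)^(n−i)
p-value (one-sided, H₁ greater) = 0.54491
At α=0.1: p ≥ α → fail to reject H₀

reject H₀: no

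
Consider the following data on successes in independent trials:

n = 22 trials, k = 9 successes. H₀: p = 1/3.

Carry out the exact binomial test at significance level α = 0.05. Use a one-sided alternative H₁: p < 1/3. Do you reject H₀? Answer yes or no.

reject H₀: no

Exact binomial: n=22, k=9, p₀=1/3=0.3333
P(X≤9) from Σ C(n,i)·p₀^i·(1−p₀)^(n−i)
p-value (one-sided, H₁ less) = 0.83685
At α=0.05: p ≥ α → fail to reject H₀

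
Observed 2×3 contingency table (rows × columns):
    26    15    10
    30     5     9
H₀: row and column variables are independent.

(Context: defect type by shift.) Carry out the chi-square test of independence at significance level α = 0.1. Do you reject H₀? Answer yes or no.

Row totals [51, 44], col totals [56, 20, 19], n=95
χ² = (26−30.06)²/30.06 + (15−10.74)²/10.74 + (10−10.20)²/10.20 + (30−25.94)²/25.94 + (5−9.26)²/9.26 + (9−8.80)²/8.80 = 4.8489
df = 2
p-value (upper-tail) = 0.08853
At α=0.1: p < α → reject H₀

reject H₀: yes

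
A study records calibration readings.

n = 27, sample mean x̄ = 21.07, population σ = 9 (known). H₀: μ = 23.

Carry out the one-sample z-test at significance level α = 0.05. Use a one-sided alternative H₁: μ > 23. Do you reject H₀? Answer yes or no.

reject H₀: no

SE = σ/√n = 9/√27 = 1.7321
z = (x̄−μ₀)/SE = (21.07−23)/1.7321 = -1.1143
p-value (one-sided, H₁ greater) = 0.86742
At α=0.05: p ≥ α → fail to reject H₀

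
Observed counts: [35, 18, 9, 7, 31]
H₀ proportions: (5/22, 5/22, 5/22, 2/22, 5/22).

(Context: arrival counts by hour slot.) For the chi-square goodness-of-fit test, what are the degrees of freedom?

df = k − 1 = 5 − 1 = 4

degrees of freedom = 4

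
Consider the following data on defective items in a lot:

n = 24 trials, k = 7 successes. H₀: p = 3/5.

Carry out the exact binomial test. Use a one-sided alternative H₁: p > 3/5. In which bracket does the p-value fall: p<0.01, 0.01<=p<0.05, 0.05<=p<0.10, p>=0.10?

p-value bracket: p>=0.10

Exact binomial: n=24, k=7, p₀=3/5=0.6000
P(X≥7) from Σ C(n,i)·p₀^i·(1−p₀)^(n−i)
p-value (one-sided, H₁ greater) = 0.99946
→ bracket: p>=0.10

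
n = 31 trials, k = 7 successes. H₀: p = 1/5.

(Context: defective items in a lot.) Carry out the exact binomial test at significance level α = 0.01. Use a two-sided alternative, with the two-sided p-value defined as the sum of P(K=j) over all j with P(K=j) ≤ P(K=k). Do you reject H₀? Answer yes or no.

reject H₀: no

Exact binomial: n=31, k=7, p₀=1/5=0.2000
P(X=j) = C(n,j)·p₀^j·(1−p₀)^(n−j); p = Σ P(X=j) over j with P(X=j) ≤ P(X=7)
p-value (two-sided) = 0.65765
At α=0.01: p ≥ α → fail to reject H₀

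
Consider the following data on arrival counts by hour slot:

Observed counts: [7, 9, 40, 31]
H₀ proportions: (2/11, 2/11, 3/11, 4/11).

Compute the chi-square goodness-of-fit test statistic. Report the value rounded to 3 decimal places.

test statistic = 19.028

n = 87; E_i = n·p_i = [15.82, 15.82, 23.73, 31.64]
χ² = (7−15.82)²/15.82 + (9−15.82)²/15.82 + (40−23.73)²/23.73 + (31−31.64)²/31.64 = 19.0278
df = 3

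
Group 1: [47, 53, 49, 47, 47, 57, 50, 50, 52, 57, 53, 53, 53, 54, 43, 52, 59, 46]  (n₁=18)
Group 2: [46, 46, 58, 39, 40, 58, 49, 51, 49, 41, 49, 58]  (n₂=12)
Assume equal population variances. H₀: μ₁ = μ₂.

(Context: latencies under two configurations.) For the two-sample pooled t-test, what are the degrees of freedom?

df = n₁ + n₂ − 2 = 18 + 12 − 2 = 28

degrees of freedom = 28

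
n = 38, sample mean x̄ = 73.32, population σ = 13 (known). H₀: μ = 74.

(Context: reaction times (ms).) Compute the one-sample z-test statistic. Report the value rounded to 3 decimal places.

test statistic = -0.322

SE = σ/√n = 13/√38 = 2.1089
z = (x̄−μ₀)/SE = (73.32−74)/2.1089 = -0.3224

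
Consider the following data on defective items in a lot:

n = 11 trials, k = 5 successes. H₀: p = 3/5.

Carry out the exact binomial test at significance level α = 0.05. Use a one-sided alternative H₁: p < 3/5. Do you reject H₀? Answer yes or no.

Exact binomial: n=11, k=5, p₀=3/5=0.6000
P(X≤5) from Σ C(n,i)·p₀^i·(1−p₀)^(n−i)
p-value (one-sided, H₁ less) = 0.24650
At α=0.05: p ≥ α → fail to reject H₀

reject H₀: no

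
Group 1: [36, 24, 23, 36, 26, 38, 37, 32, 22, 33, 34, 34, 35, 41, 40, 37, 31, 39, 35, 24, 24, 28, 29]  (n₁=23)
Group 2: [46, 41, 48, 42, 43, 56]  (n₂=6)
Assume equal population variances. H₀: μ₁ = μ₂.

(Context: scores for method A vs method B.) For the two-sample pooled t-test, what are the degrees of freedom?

degrees of freedom = 27

df = n₁ + n₂ − 2 = 23 + 6 − 2 = 27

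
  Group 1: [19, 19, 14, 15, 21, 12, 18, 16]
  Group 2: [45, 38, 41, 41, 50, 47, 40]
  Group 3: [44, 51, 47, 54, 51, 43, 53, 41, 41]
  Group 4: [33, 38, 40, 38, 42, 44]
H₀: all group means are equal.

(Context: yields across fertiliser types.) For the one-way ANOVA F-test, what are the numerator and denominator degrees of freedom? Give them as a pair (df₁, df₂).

degrees of freedom = [3, 26]

k = 4 groups, N = 30 total
df = (k−1, N−k) = (4−1, 30−4) = (3, 26)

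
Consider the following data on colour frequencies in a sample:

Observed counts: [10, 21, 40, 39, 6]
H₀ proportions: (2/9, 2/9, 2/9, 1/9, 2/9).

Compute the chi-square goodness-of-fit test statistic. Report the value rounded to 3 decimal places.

test statistic = 86.461

n = 116; E_i = n·p_i = [25.78, 25.78, 25.78, 12.89, 25.78]
χ² = (10−25.78)²/25.78 + (21−25.78)²/25.78 + (40−25.78)²/25.78 + (39−12.89)²/12.89 + (6−25.78)²/25.78 = 86.4612
df = 4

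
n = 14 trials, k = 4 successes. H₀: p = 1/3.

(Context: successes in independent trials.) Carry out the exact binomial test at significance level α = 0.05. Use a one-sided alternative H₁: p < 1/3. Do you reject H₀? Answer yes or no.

Exact binomial: n=14, k=4, p₀=1/3=0.3333
P(X≤4) from Σ C(n,i)·p₀^i·(1−p₀)^(n−i)
p-value (one-sided, H₁ less) = 0.47550
At α=0.05: p ≥ α → fail to reject H₀

reject H₀: no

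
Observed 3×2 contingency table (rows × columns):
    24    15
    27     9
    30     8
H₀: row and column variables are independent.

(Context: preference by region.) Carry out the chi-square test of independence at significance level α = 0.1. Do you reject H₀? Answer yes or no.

Row totals [39, 36, 38], col totals [81, 32], n=113
χ² = (24−27.96)²/27.96 + (15−11.04)²/11.04 + (27−25.81)²/25.81 + (9−10.19)²/10.19 + (30−27.24)²/27.24 + (8−10.76)²/10.76 = 3.1602
df = 2
p-value (upper-tail) = 0.20595
At α=0.1: p ≥ α → fail to reject H₀

reject H₀: no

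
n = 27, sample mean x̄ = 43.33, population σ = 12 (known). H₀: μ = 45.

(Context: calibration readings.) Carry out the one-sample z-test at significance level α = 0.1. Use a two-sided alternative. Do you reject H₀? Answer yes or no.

reject H₀: no

SE = σ/√n = 12/√27 = 2.3094
z = (x̄−μ₀)/SE = (43.33−45)/2.3094 = -0.7231
p-value (two-sided) = 0.46960
At α=0.1: p ≥ α → fail to reject H₀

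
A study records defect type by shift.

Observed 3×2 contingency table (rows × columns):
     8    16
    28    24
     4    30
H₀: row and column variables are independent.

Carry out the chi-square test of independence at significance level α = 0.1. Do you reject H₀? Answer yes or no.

reject H₀: yes

Row totals [24, 52, 34], col totals [40, 70], n=110
χ² = (8−8.73)²/8.73 + (16−15.27)²/15.27 + (28−18.91)²/18.91 + (24−33.09)²/33.09 + (4−12.36)²/12.36 + (30−21.64)²/21.64 = 15.8541
df = 2
p-value (upper-tail) = 0.00036
At α=0.1: p < α → reject H₀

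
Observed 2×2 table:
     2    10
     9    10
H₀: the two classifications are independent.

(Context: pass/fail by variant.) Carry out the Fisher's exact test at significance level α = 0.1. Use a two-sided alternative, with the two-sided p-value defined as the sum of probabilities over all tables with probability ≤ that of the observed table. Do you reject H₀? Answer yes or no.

reject H₀: no

Margins: r₁=12, r₂=19, c₁=11, c₂=20, n=31
p_obs = C(12,2)·C(19,9)/C(31,11); sum pmf over tables with pmf ≤ p_obs
p-value (two-sided) = 0.12837
At α=0.1: p ≥ α → fail to reject H₀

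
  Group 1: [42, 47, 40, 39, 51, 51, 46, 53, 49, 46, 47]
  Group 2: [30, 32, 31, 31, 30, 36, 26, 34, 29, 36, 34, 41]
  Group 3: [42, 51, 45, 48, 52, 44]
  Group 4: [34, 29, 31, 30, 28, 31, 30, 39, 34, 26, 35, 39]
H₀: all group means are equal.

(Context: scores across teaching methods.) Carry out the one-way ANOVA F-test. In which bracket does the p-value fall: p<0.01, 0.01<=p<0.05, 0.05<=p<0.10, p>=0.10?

p-value bracket: p<0.01

Group means [46.45, 32.50, 47.00, 32.17], grand mean 38.268
SSB = Σnᵢ(x̄ᵢ−x̄)² = 2040.655; SSW = ΣΣ(x−x̄ᵢ)² = 647.394
MSB = 2040.655/3 = 680.2183; MSW = 647.394/37 = 17.4971
F = MSB/MSW = 38.8760
df = (3, 37)
p-value (upper-tail) = 0.00000
→ bracket: p<0.01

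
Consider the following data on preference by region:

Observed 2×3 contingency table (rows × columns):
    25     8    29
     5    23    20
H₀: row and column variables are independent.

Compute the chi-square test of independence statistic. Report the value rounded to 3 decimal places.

test statistic = 20.800

Row totals [62, 48], col totals [30, 31, 49], n=110
χ² = (25−16.91)²/16.91 + (8−17.47)²/17.47 + (29−27.62)²/27.62 + (5−13.09)²/13.09 + (23−13.53)²/13.53 + (20−21.38)²/21.38 = 20.7996
df = 2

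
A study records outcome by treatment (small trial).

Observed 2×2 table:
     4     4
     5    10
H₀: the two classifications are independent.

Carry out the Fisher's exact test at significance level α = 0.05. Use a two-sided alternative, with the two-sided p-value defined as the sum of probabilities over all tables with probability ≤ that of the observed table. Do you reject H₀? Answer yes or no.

reject H₀: no

Margins: r₁=8, r₂=15, c₁=9, c₂=14, n=23
p_obs = C(8,4)·C(15,5)/C(23,9); sum pmf over tables with pmf ≤ p_obs
p-value (two-sided) = 0.65702
At α=0.05: p ≥ α → fail to reject H₀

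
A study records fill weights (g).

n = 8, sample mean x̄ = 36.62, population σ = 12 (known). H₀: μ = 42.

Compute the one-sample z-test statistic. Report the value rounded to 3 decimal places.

test statistic = -1.268

SE = σ/√n = 12/√8 = 4.2426
z = (x̄−μ₀)/SE = (36.62−42)/4.2426 = -1.2681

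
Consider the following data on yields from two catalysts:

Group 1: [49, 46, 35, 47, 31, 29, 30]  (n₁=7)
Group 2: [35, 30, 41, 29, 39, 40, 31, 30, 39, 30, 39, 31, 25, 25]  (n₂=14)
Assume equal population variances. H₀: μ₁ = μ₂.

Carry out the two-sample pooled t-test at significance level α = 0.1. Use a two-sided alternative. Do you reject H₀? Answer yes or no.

x̄₁=38.143, s₁=8.840, n₁=7
x̄₂=33.143, s₂=5.573, n₂=14
s_p² = [6·8.840² + 13·5.573²]/19 = 45.9248
SE = √(s_p²·(1/7+1/14)) = 3.1370
t = (38.143−33.143)/3.1370 = 1.5939
df = 19
p-value (two-sided) = 0.12747
At α=0.1: p ≥ α → fail to reject H₀

reject H₀: no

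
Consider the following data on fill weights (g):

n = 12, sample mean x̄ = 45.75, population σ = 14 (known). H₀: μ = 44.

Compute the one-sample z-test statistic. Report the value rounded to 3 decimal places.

test statistic = 0.433

SE = σ/√n = 14/√12 = 4.0415
z = (x̄−μ₀)/SE = (45.75−44)/4.0415 = 0.4330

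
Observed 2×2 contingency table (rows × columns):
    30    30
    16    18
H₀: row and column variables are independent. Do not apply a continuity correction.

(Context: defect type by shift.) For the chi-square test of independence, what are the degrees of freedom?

degrees of freedom = 1

df = (r−1)(c−1) = (2−1)·(2−1) = 1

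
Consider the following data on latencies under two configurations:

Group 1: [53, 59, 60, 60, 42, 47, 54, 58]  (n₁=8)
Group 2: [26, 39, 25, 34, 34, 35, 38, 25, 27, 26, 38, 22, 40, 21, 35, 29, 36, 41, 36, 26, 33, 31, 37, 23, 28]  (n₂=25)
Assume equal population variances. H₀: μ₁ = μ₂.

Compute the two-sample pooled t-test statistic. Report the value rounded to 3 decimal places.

test statistic = 8.966

x̄₁=54.125, s₁=6.621, n₁=8
x̄₂=31.400, s₂=6.124, n₂=25
s_p² = [7·6.621² + 24·6.124²]/31 = 38.9315
SE = √(s_p²·(1/8+1/25)) = 2.5345
t = (54.125−31.400)/2.5345 = 8.9663
df = 31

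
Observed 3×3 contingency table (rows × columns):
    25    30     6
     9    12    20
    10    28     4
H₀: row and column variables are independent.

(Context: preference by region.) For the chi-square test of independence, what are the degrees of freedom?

df = (r−1)(c−1) = (3−1)·(3−1) = 4

degrees of freedom = 4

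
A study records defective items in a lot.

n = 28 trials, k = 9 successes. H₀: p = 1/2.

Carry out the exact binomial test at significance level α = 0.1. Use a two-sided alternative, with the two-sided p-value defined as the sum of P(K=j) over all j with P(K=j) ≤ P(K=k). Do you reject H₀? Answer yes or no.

reject H₀: yes

Exact binomial: n=28, k=9, p₀=1/2=0.5000
P(X=j) = C(n,j)·p₀^j·(1−p₀)^(n−j); p = Σ P(X=j) over j with P(X=j) ≤ P(X=9)
p-value (two-sided) = 0.08716
At α=0.1: p < α → reject H₀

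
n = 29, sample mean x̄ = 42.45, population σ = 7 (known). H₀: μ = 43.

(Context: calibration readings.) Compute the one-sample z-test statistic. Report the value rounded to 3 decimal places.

SE = σ/√n = 7/√29 = 1.2999
z = (x̄−μ₀)/SE = (42.45−43)/1.2999 = -0.4231

test statistic = -0.423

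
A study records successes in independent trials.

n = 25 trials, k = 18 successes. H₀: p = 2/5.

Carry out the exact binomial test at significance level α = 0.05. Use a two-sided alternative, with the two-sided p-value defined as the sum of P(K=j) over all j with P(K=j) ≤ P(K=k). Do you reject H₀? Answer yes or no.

Exact binomial: n=25, k=18, p₀=2/5=0.4000
P(X=j) = C(n,j)·p₀^j·(1−p₀)^(n−j); p = Σ P(X=j) over j with P(X=j) ≤ P(X=18)
p-value (two-sided) = 0.00163
At α=0.05: p < α → reject H₀

reject H₀: yes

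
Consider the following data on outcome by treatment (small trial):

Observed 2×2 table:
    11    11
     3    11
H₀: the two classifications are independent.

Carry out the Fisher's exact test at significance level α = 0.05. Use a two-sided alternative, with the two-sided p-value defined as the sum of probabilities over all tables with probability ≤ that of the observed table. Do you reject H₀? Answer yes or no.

Margins: r₁=22, r₂=14, c₁=14, c₂=22, n=36
p_obs = C(22,11)·C(14,3)/C(36,14); sum pmf over tables with pmf ≤ p_obs
p-value (two-sided) = 0.16005
At α=0.05: p ≥ α → fail to reject H₀

reject H₀: no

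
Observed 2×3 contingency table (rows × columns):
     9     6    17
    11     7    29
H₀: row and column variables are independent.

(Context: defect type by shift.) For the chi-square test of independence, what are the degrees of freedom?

df = (r−1)(c−1) = (2−1)·(3−1) = 2

degrees of freedom = 2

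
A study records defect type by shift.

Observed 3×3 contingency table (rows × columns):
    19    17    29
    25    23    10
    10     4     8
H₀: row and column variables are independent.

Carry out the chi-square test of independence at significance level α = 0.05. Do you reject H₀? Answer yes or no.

reject H₀: yes

Row totals [65, 58, 22], col totals [54, 44, 47], n=145
χ² = (19−24.21)²/24.21 + (17−19.72)²/19.72 + (29−21.07)²/21.07 + (25−21.60)²/21.60 + (23−17.60)²/17.60 + (10−18.80)²/18.80 + (10−8.19)²/8.19 + (4−6.68)²/6.68 + (8−7.13)²/7.13 = 12.3698
df = 4
p-value (upper-tail) = 0.01480
At α=0.05: p < α → reject H₀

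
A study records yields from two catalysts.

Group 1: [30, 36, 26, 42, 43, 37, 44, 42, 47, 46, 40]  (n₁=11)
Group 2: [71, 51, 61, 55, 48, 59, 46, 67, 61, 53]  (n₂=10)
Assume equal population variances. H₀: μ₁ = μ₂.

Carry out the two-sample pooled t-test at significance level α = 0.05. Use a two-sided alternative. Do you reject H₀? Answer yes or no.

x̄₁=39.364, s₁=6.592, n₁=11
x̄₂=57.200, s₂=8.094, n₂=10
s_p² = [10·6.592² + 9·8.094²]/19 = 53.9024
SE = √(s_p²·(1/11+1/10)) = 3.2079
t = (39.364−57.200)/3.2079 = -5.5602
df = 19
p-value (two-sided) = 0.00002
At α=0.05: p < α → reject H₀

reject H₀: yes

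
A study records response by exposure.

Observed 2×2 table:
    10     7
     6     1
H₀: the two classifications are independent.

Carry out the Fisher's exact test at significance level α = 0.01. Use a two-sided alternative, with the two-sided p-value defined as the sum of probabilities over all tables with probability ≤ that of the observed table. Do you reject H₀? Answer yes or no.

reject H₀: no

Margins: r₁=17, r₂=7, c₁=16, c₂=8, n=24
p_obs = C(17,10)·C(7,6)/C(24,16); sum pmf over tables with pmf ≤ p_obs
p-value (two-sided) = 0.35215
At α=0.01: p ≥ α → fail to reject H₀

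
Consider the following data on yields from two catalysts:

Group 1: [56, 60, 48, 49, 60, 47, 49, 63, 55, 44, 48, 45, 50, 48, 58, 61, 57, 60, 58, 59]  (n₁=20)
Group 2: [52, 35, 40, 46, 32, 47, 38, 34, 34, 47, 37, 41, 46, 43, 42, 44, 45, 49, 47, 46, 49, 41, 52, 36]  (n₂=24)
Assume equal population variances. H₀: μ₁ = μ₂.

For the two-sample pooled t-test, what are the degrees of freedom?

degrees of freedom = 42

df = n₁ + n₂ − 2 = 20 + 24 − 2 = 42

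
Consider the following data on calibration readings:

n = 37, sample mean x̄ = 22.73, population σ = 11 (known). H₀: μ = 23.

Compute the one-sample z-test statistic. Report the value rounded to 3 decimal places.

SE = σ/√n = 11/√37 = 1.8084
z = (x̄−μ₀)/SE = (22.73−23)/1.8084 = -0.1493

test statistic = -0.149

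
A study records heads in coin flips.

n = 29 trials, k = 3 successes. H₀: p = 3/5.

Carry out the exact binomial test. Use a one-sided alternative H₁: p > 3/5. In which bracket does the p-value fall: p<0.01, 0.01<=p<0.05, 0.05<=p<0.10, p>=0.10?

Exact binomial: n=29, k=3, p₀=3/5=0.6000
P(X≥3) from Σ C(n,i)·p₀^i·(1−p₀)^(n−i)
p-value (one-sided, H₁ greater) = 1.00000
→ bracket: p>=0.10

p-value bracket: p>=0.10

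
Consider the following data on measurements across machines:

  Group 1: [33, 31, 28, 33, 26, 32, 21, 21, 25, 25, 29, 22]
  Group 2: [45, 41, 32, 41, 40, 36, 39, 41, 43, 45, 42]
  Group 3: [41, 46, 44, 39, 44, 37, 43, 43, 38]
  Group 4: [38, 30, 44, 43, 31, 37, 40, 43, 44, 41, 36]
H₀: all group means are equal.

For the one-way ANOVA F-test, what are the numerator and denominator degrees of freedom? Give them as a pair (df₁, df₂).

k = 4 groups, N = 43 total
df = (k−1, N−k) = (4−1, 43−4) = (3, 39)

degrees of freedom = [3, 39]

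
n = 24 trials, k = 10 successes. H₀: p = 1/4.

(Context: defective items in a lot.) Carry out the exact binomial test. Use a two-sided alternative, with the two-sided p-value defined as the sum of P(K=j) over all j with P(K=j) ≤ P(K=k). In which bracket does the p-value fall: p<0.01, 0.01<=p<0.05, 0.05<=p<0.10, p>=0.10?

Exact binomial: n=24, k=10, p₀=1/4=0.2500
P(X=j) = C(n,j)·p₀^j·(1−p₀)^(n−j); p = Σ P(X=j) over j with P(X=j) ≤ P(X=10)
p-value (two-sided) = 0.09447
→ bracket: 0.05<=p<0.10

p-value bracket: 0.05<=p<0.10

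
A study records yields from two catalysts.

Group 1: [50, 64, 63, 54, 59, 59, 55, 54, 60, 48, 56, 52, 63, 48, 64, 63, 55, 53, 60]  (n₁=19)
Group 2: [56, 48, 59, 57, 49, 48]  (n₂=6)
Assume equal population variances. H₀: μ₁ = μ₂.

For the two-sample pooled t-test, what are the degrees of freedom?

degrees of freedom = 23

df = n₁ + n₂ − 2 = 19 + 6 − 2 = 23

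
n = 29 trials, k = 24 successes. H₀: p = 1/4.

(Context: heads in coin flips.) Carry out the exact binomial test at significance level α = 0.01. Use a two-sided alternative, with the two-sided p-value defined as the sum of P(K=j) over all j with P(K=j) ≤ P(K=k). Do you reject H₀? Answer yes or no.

Exact binomial: n=29, k=24, p₀=1/4=0.2500
P(X=j) = C(n,j)·p₀^j·(1−p₀)^(n−j); p = Σ P(X=j) over j with P(X=j) ≤ P(X=24)
p-value (two-sided) = 0.00000
At α=0.01: p < α → reject H₀

reject H₀: yes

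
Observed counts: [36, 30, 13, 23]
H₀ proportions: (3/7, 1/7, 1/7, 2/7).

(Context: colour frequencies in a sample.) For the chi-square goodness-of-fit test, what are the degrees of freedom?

degrees of freedom = 3

df = k − 1 = 4 − 1 = 3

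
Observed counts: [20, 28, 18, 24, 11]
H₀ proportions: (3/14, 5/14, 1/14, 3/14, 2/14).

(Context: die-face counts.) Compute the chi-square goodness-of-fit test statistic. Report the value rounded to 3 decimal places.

n = 101; E_i = n·p_i = [21.64, 36.07, 7.21, 21.64, 14.43]
χ² = (20−21.64)²/21.64 + (28−36.07)²/36.07 + (18−7.21)²/7.21 + (24−21.64)²/21.64 + (11−14.43)²/14.43 = 19.1274
df = 4

test statistic = 19.127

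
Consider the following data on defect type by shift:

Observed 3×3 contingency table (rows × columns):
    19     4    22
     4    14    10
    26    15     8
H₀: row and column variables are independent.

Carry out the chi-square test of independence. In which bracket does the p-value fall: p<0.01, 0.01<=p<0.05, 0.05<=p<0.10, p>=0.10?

p-value bracket: p<0.01

Row totals [45, 28, 49], col totals [49, 33, 40], n=122
χ² = (19−18.07)²/18.07 + (4−12.17)²/12.17 + (22−14.75)²/14.75 + (4−11.25)²/11.25 + (14−7.57)²/7.57 + (10−9.18)²/9.18 + (26−19.68)²/19.68 + (15−13.25)²/13.25 + (8−16.07)²/16.07 = 25.5956
df = 4
p-value (upper-tail) = 0.00004
→ bracket: p<0.01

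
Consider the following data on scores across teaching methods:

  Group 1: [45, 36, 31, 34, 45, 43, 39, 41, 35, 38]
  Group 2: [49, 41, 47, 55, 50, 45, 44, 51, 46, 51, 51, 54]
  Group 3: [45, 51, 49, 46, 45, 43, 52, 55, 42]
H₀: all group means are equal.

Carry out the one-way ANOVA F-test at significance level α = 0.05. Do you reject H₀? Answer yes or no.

reject H₀: yes

Group means [38.70, 48.67, 47.56], grand mean 45.129
SSB = Σnᵢ(x̄ᵢ−x̄)² = 616.495; SSW = ΣΣ(x−x̄ᵢ)² = 552.989
MSB = 616.495/2 = 308.2475; MSW = 552.989/28 = 19.7496
F = MSB/MSW = 15.6078
df = (2, 28)
p-value (upper-tail) = 0.00003
At α=0.05: p < α → reject H₀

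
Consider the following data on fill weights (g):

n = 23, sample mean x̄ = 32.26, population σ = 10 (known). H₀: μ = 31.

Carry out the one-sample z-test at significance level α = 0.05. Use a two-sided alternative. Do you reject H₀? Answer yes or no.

reject H₀: no

SE = σ/√n = 10/√23 = 2.0851
z = (x̄−μ₀)/SE = (32.26−31)/2.0851 = 0.6043
p-value (two-sided) = 0.54566
At α=0.05: p ≥ α → fail to reject H₀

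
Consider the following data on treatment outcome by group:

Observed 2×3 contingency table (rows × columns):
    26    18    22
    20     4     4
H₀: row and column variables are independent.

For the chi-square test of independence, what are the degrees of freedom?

degrees of freedom = 2

df = (r−1)(c−1) = (2−1)·(3−1) = 2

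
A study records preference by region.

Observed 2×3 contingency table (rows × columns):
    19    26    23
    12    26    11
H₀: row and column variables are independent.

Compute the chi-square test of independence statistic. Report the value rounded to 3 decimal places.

test statistic = 2.804

Row totals [68, 49], col totals [31, 52, 34], n=117
χ² = (19−18.02)²/18.02 + (26−30.22)²/30.22 + (23−19.76)²/19.76 + (12−12.98)²/12.98 + (26−21.78)²/21.78 + (11−14.24)²/14.24 = 2.8044
df = 2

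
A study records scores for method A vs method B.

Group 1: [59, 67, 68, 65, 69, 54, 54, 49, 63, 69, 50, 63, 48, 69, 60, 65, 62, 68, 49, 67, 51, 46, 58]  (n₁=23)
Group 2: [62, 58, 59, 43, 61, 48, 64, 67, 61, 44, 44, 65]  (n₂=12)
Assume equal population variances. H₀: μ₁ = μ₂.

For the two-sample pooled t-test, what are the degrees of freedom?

degrees of freedom = 33

df = n₁ + n₂ − 2 = 23 + 12 − 2 = 33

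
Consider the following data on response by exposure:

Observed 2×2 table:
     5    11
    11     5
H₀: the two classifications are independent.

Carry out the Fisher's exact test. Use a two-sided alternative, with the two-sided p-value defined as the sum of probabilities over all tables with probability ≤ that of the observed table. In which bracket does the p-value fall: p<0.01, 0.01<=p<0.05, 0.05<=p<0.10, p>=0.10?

Margins: r₁=16, r₂=16, c₁=16, c₂=16, n=32
p_obs = C(16,5)·C(16,11)/C(32,16); sum pmf over tables with pmf ≤ p_obs
p-value (two-sided) = 0.07560
→ bracket: 0.05<=p<0.10

p-value bracket: 0.05<=p<0.10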